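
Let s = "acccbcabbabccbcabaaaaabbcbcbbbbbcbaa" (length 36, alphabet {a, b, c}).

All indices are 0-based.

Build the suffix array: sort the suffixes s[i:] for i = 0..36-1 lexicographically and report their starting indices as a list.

[35, 34, 17, 18, 19, 20, 15, 6, 21, 9, 0, 33, 16, 8, 7, 27, 28, 29, 30, 22, 13, 4, 31, 25, 23, 10, 14, 5, 32, 26, 12, 3, 24, 11, 2, 1]

sorted suffixes:
  #0 SA[0]=35  'a'
  #1 SA[1]=34  'aa'
  #2 SA[2]=17  'aaaaabbcbcbbbbbcbaa'
  #3 SA[3]=18  'aaaabbcbcbbbbbcbaa'
  #4 SA[4]=19  'aaabbcbcbbbbbcbaa'
  #5 SA[5]=20  'aabbcbcbbbbbcbaa'
  #6 SA[6]=15  'abaaaaabbcbcbbbbbcbaa'
  #7 SA[7]=6  'abbabccbcabaaaaabbcbcbbbbbcbaa'
  #8 SA[8]=21  'abbcbcbbbbbcbaa'
  #9 SA[9]=9  'abccbcabaaaaabbcbcbbbbbcbaa'
  #10 SA[10]=0  'acccbcabbabccbcabaaaaabbcbcbbbbbcbaa'
  #11 SA[11]=33  'baa'
  #12 SA[12]=16  'baaaaabbcbcbbbbbcbaa'
  #13 SA[13]=8  'babccbcabaaaaabbcbcbbbbbcbaa'
  #14 SA[14]=7  'bbabccbcabaaaaabbcbcbbbbbcbaa'
  #15 SA[15]=27  'bbbbbcbaa'
  #16 SA[16]=28  'bbbbcbaa'
  #17 SA[17]=29  'bbbcbaa'
  #18 SA[18]=30  'bbcbaa'
  #19 SA[19]=22  'bbcbcbbbbbcbaa'
  #20 SA[20]=13  'bcabaaaaabbcbcbbbbbcbaa'
  #21 SA[21]=4  'bcabbabccbcabaaaaabbcbcbbbbbcbaa'
  #22 SA[22]=31  'bcbaa'
  #23 SA[23]=25  'bcbbbbbcbaa'
  #24 SA[24]=23  'bcbcbbbbbcbaa'
  #25 SA[25]=10  'bccbcabaaaaabbcbcbbbbbcbaa'
  #26 SA[26]=14  'cabaaaaabbcbcbbbbbcbaa'
  #27 SA[27]=5  'cabbabccbcabaaaaabbcbcbbbbbcbaa'
  #28 SA[28]=32  'cbaa'
  #29 SA[29]=26  'cbbbbbcbaa'
  #30 SA[30]=12  'cbcabaaaaabbcbcbbbbbcbaa'
  #31 SA[31]=3  'cbcabbabccbcabaaaaabbcbcbbbbbcbaa'
  #32 SA[32]=24  'cbcbbbbbcbaa'
  #33 SA[33]=11  'ccbcabaaaaabbcbcbbbbbcbaa'
  #34 SA[34]=2  'ccbcabbabccbcabaaaaabbcbcbbbbbcbaa'
  #35 SA[35]=1  'cccbcabbabccbcabaaaaabbcbcbbbbbcbaa'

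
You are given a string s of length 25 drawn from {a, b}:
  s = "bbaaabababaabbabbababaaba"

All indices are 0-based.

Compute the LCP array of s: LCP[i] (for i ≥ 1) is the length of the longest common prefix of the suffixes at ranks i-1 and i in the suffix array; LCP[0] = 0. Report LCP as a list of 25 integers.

[0, 1, 2, 4, 3, 1, 3, 5, 3, 7, 5, 2, 5, 0, 2, 3, 4, 2, 6, 4, 8, 3, 1, 3, 4]

rank | idx | suffix
   0 |  24 | a
   1 |   2 | aaabababaabbabbababaaba
   2 |  21 | aaba
   3 |   3 | aabababaabbabbababaaba
   4 |  10 | aabbabbababaaba
   5 |  22 | aba
   6 |  19 | abaaba
   7 |   8 | abaabbabbababaaba
   8 |  17 | ababaaba
   9 |   6 | ababaabbabbababaaba
  10 |   4 | abababaabbabbababaaba
  11 |  14 | abbababaaba
  12 |  11 | abbabbababaaba
  13 |  23 | ba
  14 |   1 | baaabababaabbabbababaaba
  15 |  20 | baaba
  16 |   9 | baabbabbababaaba
  17 |  18 | babaaba
  18 |   7 | babaabbabbababaaba
  19 |  16 | bababaaba
  20 |   5 | bababaabbabbababaaba
  21 |  13 | babbababaaba
  22 |   0 | bbaaabababaabbabbababaaba
  23 |  15 | bbababaaba
  24 |  12 | bbabbababaaba

SA = [24, 2, 21, 3, 10, 22, 19, 8, 17, 6, 4, 14, 11, 23, 1, 20, 9, 18, 7, 16, 5, 13, 0, 15, 12]
rank  pair      lcp
   1  s[24:],s[2:]  1  'a'
   2  s[2:],s[21:]  2  'aa'
   3  s[21:],s[3:]  4  'aaba'
   4  s[3:],s[10:]  3  'aab'
   5  s[10:],s[22:]  1  'a'
   6  s[22:],s[19:]  3  'aba'
   7  s[19:],s[8:]  5  'abaab'
   8  s[8:],s[17:]  3  'aba'
   9  s[17:],s[6:]  7  'ababaab'
  10  s[6:],s[4:]  5  'ababa'
  11  s[4:],s[14:]  2  'ab'
  12  s[14:],s[11:]  5  'abbab'
  13  s[11:],s[23:]  0  ''
  14  s[23:],s[1:]  2  'ba'
  15  s[1:],s[20:]  3  'baa'
  16  s[20:],s[9:]  4  'baab'
  17  s[9:],s[18:]  2  'ba'
  18  s[18:],s[7:]  6  'babaab'
  19  s[7:],s[16:]  4  'baba'
  20  s[16:],s[5:]  8  'bababaab'
  21  s[5:],s[13:]  3  'bab'
  22  s[13:],s[0:]  1  'b'
  23  s[0:],s[15:]  3  'bba'
  24  s[15:],s[12:]  4  'bbab'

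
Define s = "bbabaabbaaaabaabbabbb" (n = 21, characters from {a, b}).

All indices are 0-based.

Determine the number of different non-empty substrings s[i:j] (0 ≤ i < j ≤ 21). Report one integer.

rank | idx | suffix
   0 |   8 | aaaabaabbabbb
   1 |   9 | aaabaabbabbb
   2 |  10 | aabaabbabbb
   3 |   4 | aabbaaaabaabbabbb
   4 |  13 | aabbabbb
   5 |   2 | abaabbaaaabaabbabbb
   6 |  11 | abaabbabbb
   7 |   5 | abbaaaabaabbabbb
   8 |  14 | abbabbb
   9 |  17 | abbb
  10 |  20 | b
  11 |   7 | baaaabaabbabbb
  12 |   3 | baabbaaaabaabbabbb
  13 |  12 | baabbabbb
  14 |   1 | babaabbaaaabaabbabbb
  15 |  16 | babbb
  16 |  19 | bb
  17 |   6 | bbaaaabaabbabbb
  18 |   0 | bbabaabbaaaabaabbabbb
  19 |  15 | bbabbb
  20 |  18 | bbb

SA = [8, 9, 10, 4, 13, 2, 11, 5, 14, 17, 20, 7, 3, 12, 1, 16, 19, 6, 0, 15, 18]
[i] adj suffixes → lcp
  [1] 8/9 → 3 ('aaa')
  [2] 9/10 → 2 ('aa')
  [3] 10/4 → 3 ('aab')
  [4] 4/13 → 5 ('aabba')
  [5] 13/2 → 1 ('a')
  [6] 2/11 → 7 ('abaabba')
  [7] 11/5 → 2 ('ab')
  [8] 5/14 → 4 ('abba')
  [9] 14/17 → 3 ('abb')
  [10] 17/20 → 0 ('')
  [11] 20/7 → 1 ('b')
  [12] 7/3 → 3 ('baa')
  [13] 3/12 → 6 ('baabba')
  [14] 12/1 → 2 ('ba')
  [15] 1/16 → 3 ('bab')
  [16] 16/19 → 1 ('b')
  [17] 19/6 → 2 ('bb')
  [18] 6/0 → 3 ('bba')
  [19] 0/15 → 4 ('bbab')
  [20] 15/18 → 2 ('bb')

n(n+1)/2 = 21·22/2 = 231
Σ LCP = 0 + 3 + 2 + 3 + 5 + 1 + 7 + 2 + 4 + 3 + 0 + 1 + 3 + 6 + 2 + 3 + 1 + 2 + 3 + 4 + 2 = 57
distinct = 231 − 57 = 174

174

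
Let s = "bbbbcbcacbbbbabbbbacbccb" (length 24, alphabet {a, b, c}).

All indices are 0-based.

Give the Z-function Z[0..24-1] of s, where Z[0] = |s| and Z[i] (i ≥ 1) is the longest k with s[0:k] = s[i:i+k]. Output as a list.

Z[0]=24
i=1: outside box; Z[1]=3 grow→box=[1,4)
i=2: min(r-i=2, Z[1]=3)=2; Z[2]=2
i=3: min(r-i=1, Z[2]=2)=1; Z[3]=1
i=4: outside box; Z[4]=0
i=5: outside box; Z[5]=1 grow→box=[5,6)
i=6: outside box; Z[6]=0
i=7: outside box; Z[7]=0
i=8: outside box; Z[8]=0
i=9: outside box; Z[9]=4 grow→box=[9,13)
i=10: min(r-i=3, Z[1]=3)=3; Z[10]=3
i=11: min(r-i=2, Z[2]=2)=2; Z[11]=2
i=12: min(r-i=1, Z[3]=1)=1; Z[12]=1
i=13: outside box; Z[13]=0
i=14: outside box; Z[14]=4 grow→box=[14,18)
i=15: min(r-i=3, Z[1]=3)=3; Z[15]=3
i=16: min(r-i=2, Z[2]=2)=2; Z[16]=2
i=17: min(r-i=1, Z[3]=1)=1; Z[17]=1
i=18: outside box; Z[18]=0
i=19: outside box; Z[19]=0
i=20: outside box; Z[20]=1 grow→box=[20,21)
i=21: outside box; Z[21]=0
i=22: outside box; Z[22]=0
i=23: outside box; Z[23]=1 grow→box=[23,24)

[24, 3, 2, 1, 0, 1, 0, 0, 0, 4, 3, 2, 1, 0, 4, 3, 2, 1, 0, 0, 1, 0, 0, 1]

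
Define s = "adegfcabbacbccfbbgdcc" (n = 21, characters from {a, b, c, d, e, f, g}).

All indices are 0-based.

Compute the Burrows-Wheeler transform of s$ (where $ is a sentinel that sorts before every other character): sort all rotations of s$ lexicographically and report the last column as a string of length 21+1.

rank  rotation                last
    0  $adegfcabbacbccfbbgdcc  c
    1  abbacbccfbbgdcc$adegfc  c
    2  acbccfbbgdcc$adegfcabb  b
    3  adegfcabbacbccfbbgdcc$  $
    4  bacbccfbbgdcc$adegfcab  b
    5  bbacbccfbbgdcc$adegfca  a
    6  bbgdcc$adegfcabbacbccf  f
    7  bccfbbgdcc$adegfcabbac  c
    8  bgdcc$adegfcabbacbccfb  b
    9  c$adegfcabbacbccfbbgdc  c
   10  cabbacbccfbbgdcc$adegf  f
   11  cbccfbbgdcc$adegfcabba  a
   12  cc$adegfcabbacbccfbbgd  d
   13  ccfbbgdcc$adegfcabbacb  b
   14  cfbbgdcc$adegfcabbacbc  c
   15  dcc$adegfcabbacbccfbbg  g
   16  degfcabbacbccfbbgdcc$a  a
   17  egfcabbacbccfbbgdcc$ad  d
   18  fbbgdcc$adegfcabbacbcc  c
   19  fcabbacbccfbbgdcc$adeg  g
   20  gdcc$adegfcabbacbccfbb  b
   21  gfcabbacbccfbbgdcc$ade  e

ccb$bafcbcfadbcgadcgbe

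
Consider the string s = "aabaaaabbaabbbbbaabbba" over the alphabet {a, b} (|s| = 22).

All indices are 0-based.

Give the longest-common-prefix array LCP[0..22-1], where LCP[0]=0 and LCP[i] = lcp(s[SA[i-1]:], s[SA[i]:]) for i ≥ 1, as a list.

sorted suffixes:
  #0 SA[0]=21  'a'
  #1 SA[1]=3  'aaaabbaabbbbbaabbba'
  #2 SA[2]=4  'aaabbaabbbbbaabbba'
  #3 SA[3]=0  'aabaaaabbaabbbbbaabbba'
  #4 SA[4]=5  'aabbaabbbbbaabbba'
  #5 SA[5]=16  'aabbba'
  #6 SA[6]=9  'aabbbbbaabbba'
  #7 SA[7]=1  'abaaaabbaabbbbbaabbba'
  #8 SA[8]=6  'abbaabbbbbaabbba'
  #9 SA[9]=17  'abbba'
  #10 SA[10]=10  'abbbbbaabbba'
  #11 SA[11]=20  'ba'
  #12 SA[12]=2  'baaaabbaabbbbbaabbba'
  #13 SA[13]=15  'baabbba'
  #14 SA[14]=8  'baabbbbbaabbba'
  #15 SA[15]=19  'bba'
  #16 SA[16]=14  'bbaabbba'
  #17 SA[17]=7  'bbaabbbbbaabbba'
  #18 SA[18]=18  'bbba'
  #19 SA[19]=13  'bbbaabbba'
  #20 SA[20]=12  'bbbbaabbba'
  #21 SA[21]=11  'bbbbbaabbba'

SA = [21, 3, 4, 0, 5, 16, 9, 1, 6, 17, 10, 20, 2, 15, 8, 19, 14, 7, 18, 13, 12, 11]
rank  pair      lcp
   1  s[21:],s[3:]  1  'a'
   2  s[3:],s[4:]  3  'aaa'
   3  s[4:],s[0:]  2  'aa'
   4  s[0:],s[5:]  3  'aab'
   5  s[5:],s[16:]  4  'aabb'
   6  s[16:],s[9:]  5  'aabbb'
   7  s[9:],s[1:]  1  'a'
   8  s[1:],s[6:]  2  'ab'
   9  s[6:],s[17:]  3  'abb'
  10  s[17:],s[10:]  4  'abbb'
  11  s[10:],s[20:]  0  ''
  12  s[20:],s[2:]  2  'ba'
  13  s[2:],s[15:]  3  'baa'
  14  s[15:],s[8:]  6  'baabbb'
  15  s[8:],s[19:]  1  'b'
  16  s[19:],s[14:]  3  'bba'
  17  s[14:],s[7:]  7  'bbaabbb'
  18  s[7:],s[18:]  2  'bb'
  19  s[18:],s[13:]  4  'bbba'
  20  s[13:],s[12:]  3  'bbb'
  21  s[12:],s[11:]  4  'bbbb'

[0, 1, 3, 2, 3, 4, 5, 1, 2, 3, 4, 0, 2, 3, 6, 1, 3, 7, 2, 4, 3, 4]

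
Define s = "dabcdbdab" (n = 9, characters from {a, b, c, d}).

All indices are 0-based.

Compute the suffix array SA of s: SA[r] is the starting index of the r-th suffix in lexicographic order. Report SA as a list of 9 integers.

sorted suffixes:
  #0 SA[0]=7  'ab'
  #1 SA[1]=1  'abcdbdab'
  #2 SA[2]=8  'b'
  #3 SA[3]=2  'bcdbdab'
  #4 SA[4]=5  'bdab'
  #5 SA[5]=3  'cdbdab'
  #6 SA[6]=6  'dab'
  #7 SA[7]=0  'dabcdbdab'
  #8 SA[8]=4  'dbdab'

[7, 1, 8, 2, 5, 3, 6, 0, 4]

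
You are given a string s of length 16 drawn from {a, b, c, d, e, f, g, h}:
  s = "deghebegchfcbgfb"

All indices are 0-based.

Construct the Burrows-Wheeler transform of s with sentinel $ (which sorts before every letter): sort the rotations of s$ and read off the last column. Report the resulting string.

bfecfg$hbdghebegc

rank  rotation           last
    0  $deghebegchfcbgfb  b
    1  b$deghebegchfcbgf  f
    2  begchfcbgfb$deghe  e
    3  bgfb$deghebegchfc  c
    4  cbgfb$deghebegchf  f
    5  chfcbgfb$deghebeg  g
    6  deghebegchfcbgfb$  $
    7  ebegchfcbgfb$degh  h
    8  egchfcbgfb$degheb  b
    9  eghebegchfcbgfb$d  d
   10  fb$deghebegchfcbg  g
   11  fcbgfb$deghebegch  h
   12  gchfcbgfb$deghebe  e
   13  gfb$deghebegchfcb  b
   14  ghebegchfcbgfb$de  e
   15  hebegchfcbgfb$deg  g
   16  hfcbgfb$deghebegc  c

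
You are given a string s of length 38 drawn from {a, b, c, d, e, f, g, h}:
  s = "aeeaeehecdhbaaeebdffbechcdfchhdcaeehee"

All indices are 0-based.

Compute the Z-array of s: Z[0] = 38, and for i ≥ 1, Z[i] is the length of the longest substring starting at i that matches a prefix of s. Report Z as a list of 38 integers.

Z[0]=38
i=1: i≥r, start 0; Z[1]=0
i=2: i≥r, start 0; Z[2]=0
i=3: i≥r, start 0; Z[3]=3 scan→box=[3,6)
i=4: min(r-i=2, Z[1]=0)=0; Z[4]=0
i=5: min(r-i=1, Z[2]=0)=0; Z[5]=0
i=6: i≥r, start 0; Z[6]=0
i=7: i≥r, start 0; Z[7]=0
i=8: i≥r, start 0; Z[8]=0
i=9: i≥r, start 0; Z[9]=0
i=10: i≥r, start 0; Z[10]=0
i=11: i≥r, start 0; Z[11]=0
i=12: i≥r, start 0; Z[12]=1 scan→box=[12,13)
i=13: i≥r, start 0; Z[13]=3 scan→box=[13,16)
i=14: min(r-i=2, Z[1]=0)=0; Z[14]=0
i=15: min(r-i=1, Z[2]=0)=0; Z[15]=0
i=16: i≥r, start 0; Z[16]=0
i=17: i≥r, start 0; Z[17]=0
i=18: i≥r, start 0; Z[18]=0
i=19: i≥r, start 0; Z[19]=0
i=20: i≥r, start 0; Z[20]=0
i=21: i≥r, start 0; Z[21]=0
i=22: i≥r, start 0; Z[22]=0
i=23: i≥r, start 0; Z[23]=0
i=24: i≥r, start 0; Z[24]=0
i=25: i≥r, start 0; Z[25]=0
i=26: i≥r, start 0; Z[26]=0
i=27: i≥r, start 0; Z[27]=0
i=28: i≥r, start 0; Z[28]=0
i=29: i≥r, start 0; Z[29]=0
i=30: i≥r, start 0; Z[30]=0
i=31: i≥r, start 0; Z[31]=0
i=32: i≥r, start 0; Z[32]=3 scan→box=[32,35)
i=33: min(r-i=2, Z[1]=0)=0; Z[33]=0
i=34: min(r-i=1, Z[2]=0)=0; Z[34]=0
i=35: i≥r, start 0; Z[35]=0
i=36: i≥r, start 0; Z[36]=0
i=37: i≥r, start 0; Z[37]=0

[38, 0, 0, 3, 0, 0, 0, 0, 0, 0, 0, 0, 1, 3, 0, 0, 0, 0, 0, 0, 0, 0, 0, 0, 0, 0, 0, 0, 0, 0, 0, 0, 3, 0, 0, 0, 0, 0]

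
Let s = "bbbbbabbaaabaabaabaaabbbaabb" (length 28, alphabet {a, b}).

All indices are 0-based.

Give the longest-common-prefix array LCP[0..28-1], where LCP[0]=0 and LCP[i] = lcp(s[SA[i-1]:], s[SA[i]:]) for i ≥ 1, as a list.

[0, 4, 2, 5, 8, 3, 4, 1, 4, 7, 2, 3, 3, 0, 1, 5, 3, 6, 4, 2, 1, 2, 4, 3, 2, 4, 3, 4]

sorted suffixes:
  #0 SA[0]=8  'aaabaabaabaaabbbaabb'
  #1 SA[1]=18  'aaabbbaabb'
  #2 SA[2]=15  'aabaaabbbaabb'
  #3 SA[3]=12  'aabaabaaabbbaabb'
  #4 SA[4]=9  'aabaabaabaaabbbaabb'
  #5 SA[5]=24  'aabb'
  #6 SA[6]=19  'aabbbaabb'
  #7 SA[7]=16  'abaaabbbaabb'
  #8 SA[8]=13  'abaabaaabbbaabb'
  #9 SA[9]=10  'abaabaabaaabbbaabb'
  #10 SA[10]=25  'abb'
  #11 SA[11]=5  'abbaaabaabaabaaabbbaabb'
  #12 SA[12]=20  'abbbaabb'
  #13 SA[13]=27  'b'
  #14 SA[14]=7  'baaabaabaabaaabbbaabb'
  #15 SA[15]=17  'baaabbbaabb'
  #16 SA[16]=14  'baabaaabbbaabb'
  #17 SA[17]=11  'baabaabaaabbbaabb'
  #18 SA[18]=23  'baabb'
  #19 SA[19]=4  'babbaaabaabaabaaabbbaabb'
  #20 SA[20]=26  'bb'
  #21 SA[21]=6  'bbaaabaabaabaaabbbaabb'
  #22 SA[22]=22  'bbaabb'
  #23 SA[23]=3  'bbabbaaabaabaabaaabbbaabb'
  #24 SA[24]=21  'bbbaabb'
  #25 SA[25]=2  'bbbabbaaabaabaabaaabbbaabb'
  #26 SA[26]=1  'bbbbabbaaabaabaabaaabbbaabb'
  #27 SA[27]=0  'bbbbbabbaaabaabaabaaabbbaabb'

SA = [8, 18, 15, 12, 9, 24, 19, 16, 13, 10, 25, 5, 20, 27, 7, 17, 14, 11, 23, 4, 26, 6, 22, 3, 21, 2, 1, 0]
rank  pair      lcp
   1  s[8:],s[18:]  4  'aaab'
   2  s[18:],s[15:]  2  'aa'
   3  s[15:],s[12:]  5  'aabaa'
   4  s[12:],s[9:]  8  'aabaabaa'
   5  s[9:],s[24:]  3  'aab'
   6  s[24:],s[19:]  4  'aabb'
   7  s[19:],s[16:]  1  'a'
   8  s[16:],s[13:]  4  'abaa'
   9  s[13:],s[10:]  7  'abaabaa'
  10  s[10:],s[25:]  2  'ab'
  11  s[25:],s[5:]  3  'abb'
  12  s[5:],s[20:]  3  'abb'
  13  s[20:],s[27:]  0  ''
  14  s[27:],s[7:]  1  'b'
  15  s[7:],s[17:]  5  'baaab'
  16  s[17:],s[14:]  3  'baa'
  17  s[14:],s[11:]  6  'baabaa'
  18  s[11:],s[23:]  4  'baab'
  19  s[23:],s[4:]  2  'ba'
  20  s[4:],s[26:]  1  'b'
  21  s[26:],s[6:]  2  'bb'
  22  s[6:],s[22:]  4  'bbaa'
  23  s[22:],s[3:]  3  'bba'
  24  s[3:],s[21:]  2  'bb'
  25  s[21:],s[2:]  4  'bbba'
  26  s[2:],s[1:]  3  'bbb'
  27  s[1:],s[0:]  4  'bbbb'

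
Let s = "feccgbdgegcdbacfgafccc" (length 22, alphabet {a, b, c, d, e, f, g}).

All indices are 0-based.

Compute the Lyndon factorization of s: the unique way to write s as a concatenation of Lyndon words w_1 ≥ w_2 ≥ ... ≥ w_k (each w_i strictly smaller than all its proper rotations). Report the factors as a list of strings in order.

["f", "e", "ccg", "bdgegcd", "b", "acfgafccc"]

emit factor 1: 'f' (i=0, period=1)
emit factor 2: 'e' (i=1, period=1)
emit factor 3: 'ccg' (i=2, period=3)
emit factor 4: 'bdgegcd' (i=5, period=7)
emit factor 5: 'b' (i=12, period=1)
emit factor 6: 'acfgafccc' (i=13, period=9)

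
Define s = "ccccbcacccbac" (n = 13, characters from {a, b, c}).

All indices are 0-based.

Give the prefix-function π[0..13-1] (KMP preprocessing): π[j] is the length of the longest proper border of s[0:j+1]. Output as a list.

π[0] = 0
j=1 s[j]='c': π[1]=1 (border 'c')
j=2 s[j]='c': π[2]=2 (border 'cc')
j=3 s[j]='c': π[3]=3 (border 'ccc')
j=4 s[j]='b': k: 3→2→1→0; π[4]=0 (border '')
j=5 s[j]='c': π[5]=1 (border 'c')
j=6 s[j]='a': k: 1→0; π[6]=0 (border '')
j=7 s[j]='c': π[7]=1 (border 'c')
j=8 s[j]='c': π[8]=2 (border 'cc')
j=9 s[j]='c': π[9]=3 (border 'ccc')
j=10 s[j]='b': k: 3→2→1→0; π[10]=0 (border '')
j=11 s[j]='a': π[11]=0 (border '')
j=12 s[j]='c': π[12]=1 (border 'c')

[0, 1, 2, 3, 0, 1, 0, 1, 2, 3, 0, 0, 1]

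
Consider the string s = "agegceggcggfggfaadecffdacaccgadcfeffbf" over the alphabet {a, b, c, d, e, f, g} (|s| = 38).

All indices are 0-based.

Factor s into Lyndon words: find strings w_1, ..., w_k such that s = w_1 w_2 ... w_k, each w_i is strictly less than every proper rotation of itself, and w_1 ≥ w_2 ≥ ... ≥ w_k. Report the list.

emit factor 1: 'agegceggcggfggf' (i=0, period=15)
emit factor 2: 'aadecffdacaccgadcfeffbf' (i=15, period=23)

["agegceggcggfggf", "aadecffdacaccgadcfeffbf"]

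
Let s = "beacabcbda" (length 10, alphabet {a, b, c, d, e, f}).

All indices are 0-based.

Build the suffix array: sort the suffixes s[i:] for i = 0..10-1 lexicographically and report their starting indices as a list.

rank | idx | suffix
   0 |   9 | a
   1 |   4 | abcbda
   2 |   2 | acabcbda
   3 |   5 | bcbda
   4 |   7 | bda
   5 |   0 | beacabcbda
   6 |   3 | cabcbda
   7 |   6 | cbda
   8 |   8 | da
   9 |   1 | eacabcbda

[9, 4, 2, 5, 7, 0, 3, 6, 8, 1]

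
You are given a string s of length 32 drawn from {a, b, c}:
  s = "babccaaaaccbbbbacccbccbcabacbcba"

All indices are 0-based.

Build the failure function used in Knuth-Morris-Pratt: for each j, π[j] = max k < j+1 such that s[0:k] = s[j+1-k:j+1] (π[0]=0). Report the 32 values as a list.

π[0] = 0
j=1 s[j]='a': π[1]=0 (border '')
j=2 s[j]='b': π[2]=1 (border 'b')
j=3 s[j]='c': k: 1→0; π[3]=0 (border '')
j=4 s[j]='c': π[4]=0 (border '')
j=5 s[j]='a': π[5]=0 (border '')
j=6 s[j]='a': π[6]=0 (border '')
j=7 s[j]='a': π[7]=0 (border '')
j=8 s[j]='a': π[8]=0 (border '')
j=9 s[j]='c': π[9]=0 (border '')
j=10 s[j]='c': π[10]=0 (border '')
j=11 s[j]='b': π[11]=1 (border 'b')
j=12 s[j]='b': k: 1→0; π[12]=1 (border 'b')
j=13 s[j]='b': k: 1→0; π[13]=1 (border 'b')
j=14 s[j]='b': k: 1→0; π[14]=1 (border 'b')
j=15 s[j]='a': π[15]=2 (border 'ba')
j=16 s[j]='c': k: 2→0; π[16]=0 (border '')
j=17 s[j]='c': π[17]=0 (border '')
j=18 s[j]='c': π[18]=0 (border '')
j=19 s[j]='b': π[19]=1 (border 'b')
j=20 s[j]='c': k: 1→0; π[20]=0 (border '')
j=21 s[j]='c': π[21]=0 (border '')
j=22 s[j]='b': π[22]=1 (border 'b')
j=23 s[j]='c': k: 1→0; π[23]=0 (border '')
j=24 s[j]='a': π[24]=0 (border '')
j=25 s[j]='b': π[25]=1 (border 'b')
j=26 s[j]='a': π[26]=2 (border 'ba')
j=27 s[j]='c': k: 2→0; π[27]=0 (border '')
j=28 s[j]='b': π[28]=1 (border 'b')
j=29 s[j]='c': k: 1→0; π[29]=0 (border '')
j=30 s[j]='b': π[30]=1 (border 'b')
j=31 s[j]='a': π[31]=2 (border 'ba')

[0, 0, 1, 0, 0, 0, 0, 0, 0, 0, 0, 1, 1, 1, 1, 2, 0, 0, 0, 1, 0, 0, 1, 0, 0, 1, 2, 0, 1, 0, 1, 2]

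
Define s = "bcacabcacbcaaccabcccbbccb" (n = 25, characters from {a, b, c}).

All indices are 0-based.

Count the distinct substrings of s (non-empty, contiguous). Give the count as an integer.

278

rank | idx | suffix
   0 |  11 | aaccabcccbbccb
   1 |   4 | abcacbcaaccabcccbbccb
   2 |  15 | abcccbbccb
   3 |   2 | acabcacbcaaccabcccbbccb
   4 |   7 | acbcaaccabcccbbccb
   5 |  12 | accabcccbbccb
   6 |  24 | b
   7 |  20 | bbccb
   8 |   9 | bcaaccabcccbbccb
   9 |   0 | bcacabcacbcaaccabcccbbccb
  10 |   5 | bcacbcaaccabcccbbccb
  11 |  21 | bccb
  12 |  16 | bcccbbccb
  13 |  10 | caaccabcccbbccb
  14 |   3 | cabcacbcaaccabcccbbccb
  15 |  14 | cabcccbbccb
  16 |   1 | cacabcacbcaaccabcccbbccb
  17 |   6 | cacbcaaccabcccbbccb
  18 |  23 | cb
  19 |  19 | cbbccb
  20 |   8 | cbcaaccabcccbbccb
  21 |  13 | ccabcccbbccb
  22 |  22 | ccb
  23 |  18 | ccbbccb
  24 |  17 | cccbbccb

SA = [11, 4, 15, 2, 7, 12, 24, 20, 9, 0, 5, 21, 16, 10, 3, 14, 1, 6, 23, 19, 8, 13, 22, 18, 17]
rank  pair      lcp
   1  s[11:],s[4:]  1  'a'
   2  s[4:],s[15:]  3  'abc'
   3  s[15:],s[2:]  1  'a'
   4  s[2:],s[7:]  2  'ac'
   5  s[7:],s[12:]  2  'ac'
   6  s[12:],s[24:]  0  ''
   7  s[24:],s[20:]  1  'b'
   8  s[20:],s[9:]  1  'b'
   9  s[9:],s[0:]  3  'bca'
  10  s[0:],s[5:]  4  'bcac'
  11  s[5:],s[21:]  2  'bc'
  12  s[21:],s[16:]  3  'bcc'
  13  s[16:],s[10:]  0  ''
  14  s[10:],s[3:]  2  'ca'
  15  s[3:],s[14:]  4  'cabc'
  16  s[14:],s[1:]  2  'ca'
  17  s[1:],s[6:]  3  'cac'
  18  s[6:],s[23:]  1  'c'
  19  s[23:],s[19:]  2  'cb'
  20  s[19:],s[8:]  2  'cb'
  21  s[8:],s[13:]  1  'c'
  22  s[13:],s[22:]  2  'cc'
  23  s[22:],s[18:]  3  'ccb'
  24  s[18:],s[17:]  2  'cc'

n(n+1)/2 = 25·26/2 = 325
Σ LCP = 0 + 1 + 3 + 1 + 2 + 2 + 0 + 1 + 1 + 3 + 4 + 2 + 3 + 0 + 2 + 4 + 2 + 3 + 1 + 2 + 2 + 1 + 2 + 3 + 2 = 47
distinct = 325 − 47 = 278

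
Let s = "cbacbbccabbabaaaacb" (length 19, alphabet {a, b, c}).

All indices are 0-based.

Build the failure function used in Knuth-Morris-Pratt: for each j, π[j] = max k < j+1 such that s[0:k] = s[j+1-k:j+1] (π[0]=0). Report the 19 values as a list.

π[0] = 0
j=1 s[j]='b': π[1]=0 (border '')
j=2 s[j]='a': π[2]=0 (border '')
j=3 s[j]='c': π[3]=1 (border 'c')
j=4 s[j]='b': π[4]=2 (border 'cb')
j=5 s[j]='b': k: 2→0; π[5]=0 (border '')
j=6 s[j]='c': π[6]=1 (border 'c')
j=7 s[j]='c': k: 1→0; π[7]=1 (border 'c')
j=8 s[j]='a': k: 1→0; π[8]=0 (border '')
j=9 s[j]='b': π[9]=0 (border '')
j=10 s[j]='b': π[10]=0 (border '')
j=11 s[j]='a': π[11]=0 (border '')
j=12 s[j]='b': π[12]=0 (border '')
j=13 s[j]='a': π[13]=0 (border '')
j=14 s[j]='a': π[14]=0 (border '')
j=15 s[j]='a': π[15]=0 (border '')
j=16 s[j]='a': π[16]=0 (border '')
j=17 s[j]='c': π[17]=1 (border 'c')
j=18 s[j]='b': π[18]=2 (border 'cb')

[0, 0, 0, 1, 2, 0, 1, 1, 0, 0, 0, 0, 0, 0, 0, 0, 0, 1, 2]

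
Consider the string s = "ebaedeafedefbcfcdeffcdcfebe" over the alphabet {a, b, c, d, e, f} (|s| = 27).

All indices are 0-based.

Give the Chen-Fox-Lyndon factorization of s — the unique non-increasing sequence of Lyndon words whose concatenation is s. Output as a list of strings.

["e", "b", "aedeafedefbcfcdeffcdcfebe"]

emit factor 1: 'e' (i=0, period=1)
emit factor 2: 'b' (i=1, period=1)
emit factor 3: 'aedeafedefbcfcdeffcdcfebe' (i=2, period=25)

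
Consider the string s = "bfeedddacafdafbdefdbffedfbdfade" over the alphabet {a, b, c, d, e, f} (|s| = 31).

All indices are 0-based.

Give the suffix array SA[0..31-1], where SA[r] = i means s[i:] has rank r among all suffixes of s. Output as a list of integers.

[7, 28, 12, 9, 14, 25, 0, 19, 8, 6, 11, 18, 5, 4, 29, 15, 26, 23, 30, 3, 22, 2, 16, 27, 13, 24, 10, 17, 21, 1, 20]

rank→(start, suffix):
  0 → (7, 'acafdafbdefdbffedfbdfade')
  1 → (28, 'ade')
  2 → (12, 'afbdefdbffedfbdfade')
  3 → (9, 'afdafbdefdbffedfbdfade')
  4 → (14, 'bdefdbffedfbdfade')
  5 → (25, 'bdfade')
  6 → (0, 'bfeedddacafdafbdefdbffedfbdfade')
  7 → (19, 'bffedfbdfade')
  8 → (8, 'cafdafbdefdbffedfbdfade')
  9 → (6, 'dacafdafbdefdbffedfbdfade')
  10 → (11, 'dafbdefdbffedfbdfade')
  11 → (18, 'dbffedfbdfade')
  12 → (5, 'ddacafdafbdefdbffedfbdfade')
  13 → (4, 'dddacafdafbdefdbffedfbdfade')
  14 → (29, 'de')
  15 → (15, 'defdbffedfbdfade')
  16 → (26, 'dfade')
  17 → (23, 'dfbdfade')
  18 → (30, 'e')
  19 → (3, 'edddacafdafbdefdbffedfbdfade')
  20 → (22, 'edfbdfade')
  21 → (2, 'eedddacafdafbdefdbffedfbdfade')
  22 → (16, 'efdbffedfbdfade')
  23 → (27, 'fade')
  24 → (13, 'fbdefdbffedfbdfade')
  25 → (24, 'fbdfade')
  26 → (10, 'fdafbdefdbffedfbdfade')
  27 → (17, 'fdbffedfbdfade')
  28 → (21, 'fedfbdfade')
  29 → (1, 'feedddacafdafbdefdbffedfbdfade')
  30 → (20, 'ffedfbdfade')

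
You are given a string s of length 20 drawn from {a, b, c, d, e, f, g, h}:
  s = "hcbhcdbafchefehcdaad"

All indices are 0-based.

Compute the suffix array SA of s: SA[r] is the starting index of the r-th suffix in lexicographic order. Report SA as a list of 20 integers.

rank→(start, suffix):
  0 → (17, 'aad')
  1 → (18, 'ad')
  2 → (7, 'afchefehcdaad')
  3 → (6, 'bafchefehcdaad')
  4 → (2, 'bhcdbafchefehcdaad')
  5 → (1, 'cbhcdbafchefehcdaad')
  6 → (15, 'cdaad')
  7 → (4, 'cdbafchefehcdaad')
  8 → (9, 'chefehcdaad')
  9 → (19, 'd')
  10 → (16, 'daad')
  11 → (5, 'dbafchefehcdaad')
  12 → (11, 'efehcdaad')
  13 → (13, 'ehcdaad')
  14 → (8, 'fchefehcdaad')
  15 → (12, 'fehcdaad')
  16 → (0, 'hcbhcdbafchefehcdaad')
  17 → (14, 'hcdaad')
  18 → (3, 'hcdbafchefehcdaad')
  19 → (10, 'hefehcdaad')

[17, 18, 7, 6, 2, 1, 15, 4, 9, 19, 16, 5, 11, 13, 8, 12, 0, 14, 3, 10]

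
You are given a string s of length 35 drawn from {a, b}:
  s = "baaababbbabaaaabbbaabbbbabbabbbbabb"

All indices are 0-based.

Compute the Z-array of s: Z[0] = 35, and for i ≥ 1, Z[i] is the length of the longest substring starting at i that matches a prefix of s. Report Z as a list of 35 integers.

[35, 0, 0, 0, 2, 0, 1, 1, 2, 0, 4, 0, 0, 0, 0, 1, 1, 3, 0, 0, 1, 1, 1, 2, 0, 1, 2, 0, 1, 1, 1, 2, 0, 1, 1]

Z[0]=35
i=1: outside box; Z[1]=0
i=2: outside box; Z[2]=0
i=3: outside box; Z[3]=0
i=4: outside box; Z[4]=2 scan→box=[4,6)
i=5: min(r-i=1, Z[1]=0)=0; Z[5]=0
i=6: outside box; Z[6]=1 scan→box=[6,7)
i=7: outside box; Z[7]=1 scan→box=[7,8)
i=8: outside box; Z[8]=2 scan→box=[8,10)
i=9: min(r-i=1, Z[1]=0)=0; Z[9]=0
i=10: outside box; Z[10]=4 scan→box=[10,14)
i=11: min(r-i=3, Z[1]=0)=0; Z[11]=0
i=12: min(r-i=2, Z[2]=0)=0; Z[12]=0
i=13: min(r-i=1, Z[3]=0)=0; Z[13]=0
i=14: outside box; Z[14]=0
i=15: outside box; Z[15]=1 scan→box=[15,16)
i=16: outside box; Z[16]=1 scan→box=[16,17)
i=17: outside box; Z[17]=3 scan→box=[17,20)
i=18: min(r-i=2, Z[1]=0)=0; Z[18]=0
i=19: min(r-i=1, Z[2]=0)=0; Z[19]=0
i=20: outside box; Z[20]=1 scan→box=[20,21)
i=21: outside box; Z[21]=1 scan→box=[21,22)
i=22: outside box; Z[22]=1 scan→box=[22,23)
i=23: outside box; Z[23]=2 scan→box=[23,25)
i=24: min(r-i=1, Z[1]=0)=0; Z[24]=0
i=25: outside box; Z[25]=1 scan→box=[25,26)
i=26: outside box; Z[26]=2 scan→box=[26,28)
i=27: min(r-i=1, Z[1]=0)=0; Z[27]=0
i=28: outside box; Z[28]=1 scan→box=[28,29)
i=29: outside box; Z[29]=1 scan→box=[29,30)
i=30: outside box; Z[30]=1 scan→box=[30,31)
i=31: outside box; Z[31]=2 scan→box=[31,33)
i=32: min(r-i=1, Z[1]=0)=0; Z[32]=0
i=33: outside box; Z[33]=1 scan→box=[33,34)
i=34: outside box; Z[34]=1 scan→box=[34,35)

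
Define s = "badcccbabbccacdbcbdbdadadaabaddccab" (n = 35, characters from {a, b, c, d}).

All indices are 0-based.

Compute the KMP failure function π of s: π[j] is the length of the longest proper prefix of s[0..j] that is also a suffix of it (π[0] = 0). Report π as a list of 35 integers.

[0, 0, 0, 0, 0, 0, 1, 2, 1, 1, 0, 0, 0, 0, 0, 1, 0, 1, 0, 1, 0, 0, 0, 0, 0, 0, 0, 1, 2, 3, 0, 0, 0, 0, 1]

π[0] = 0
j=1 s[j]='a': π[1]=0 (border '')
j=2 s[j]='d': π[2]=0 (border '')
j=3 s[j]='c': π[3]=0 (border '')
j=4 s[j]='c': π[4]=0 (border '')
j=5 s[j]='c': π[5]=0 (border '')
j=6 s[j]='b': π[6]=1 (border 'b')
j=7 s[j]='a': π[7]=2 (border 'ba')
j=8 s[j]='b': k: 2→0; π[8]=1 (border 'b')
j=9 s[j]='b': k: 1→0; π[9]=1 (border 'b')
j=10 s[j]='c': k: 1→0; π[10]=0 (border '')
j=11 s[j]='c': π[11]=0 (border '')
j=12 s[j]='a': π[12]=0 (border '')
j=13 s[j]='c': π[13]=0 (border '')
j=14 s[j]='d': π[14]=0 (border '')
j=15 s[j]='b': π[15]=1 (border 'b')
j=16 s[j]='c': k: 1→0; π[16]=0 (border '')
j=17 s[j]='b': π[17]=1 (border 'b')
j=18 s[j]='d': k: 1→0; π[18]=0 (border '')
j=19 s[j]='b': π[19]=1 (border 'b')
j=20 s[j]='d': k: 1→0; π[20]=0 (border '')
j=21 s[j]='a': π[21]=0 (border '')
j=22 s[j]='d': π[22]=0 (border '')
j=23 s[j]='a': π[23]=0 (border '')
j=24 s[j]='d': π[24]=0 (border '')
j=25 s[j]='a': π[25]=0 (border '')
j=26 s[j]='a': π[26]=0 (border '')
j=27 s[j]='b': π[27]=1 (border 'b')
j=28 s[j]='a': π[28]=2 (border 'ba')
j=29 s[j]='d': π[29]=3 (border 'bad')
j=30 s[j]='d': k: 3→0; π[30]=0 (border '')
j=31 s[j]='c': π[31]=0 (border '')
j=32 s[j]='c': π[32]=0 (border '')
j=33 s[j]='a': π[33]=0 (border '')
j=34 s[j]='b': π[34]=1 (border 'b')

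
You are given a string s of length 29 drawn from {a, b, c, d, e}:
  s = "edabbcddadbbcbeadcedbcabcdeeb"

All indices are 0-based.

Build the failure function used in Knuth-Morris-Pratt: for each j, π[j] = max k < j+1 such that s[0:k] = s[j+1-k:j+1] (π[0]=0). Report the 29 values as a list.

[0, 0, 0, 0, 0, 0, 0, 0, 0, 0, 0, 0, 0, 0, 1, 0, 0, 0, 1, 2, 0, 0, 0, 0, 0, 0, 1, 1, 0]

π[0] = 0
j=1 s[j]='d': π[1]=0 (border '')
j=2 s[j]='a': π[2]=0 (border '')
j=3 s[j]='b': π[3]=0 (border '')
j=4 s[j]='b': π[4]=0 (border '')
j=5 s[j]='c': π[5]=0 (border '')
j=6 s[j]='d': π[6]=0 (border '')
j=7 s[j]='d': π[7]=0 (border '')
j=8 s[j]='a': π[8]=0 (border '')
j=9 s[j]='d': π[9]=0 (border '')
j=10 s[j]='b': π[10]=0 (border '')
j=11 s[j]='b': π[11]=0 (border '')
j=12 s[j]='c': π[12]=0 (border '')
j=13 s[j]='b': π[13]=0 (border '')
j=14 s[j]='e': π[14]=1 (border 'e')
j=15 s[j]='a': k: 1→0; π[15]=0 (border '')
j=16 s[j]='d': π[16]=0 (border '')
j=17 s[j]='c': π[17]=0 (border '')
j=18 s[j]='e': π[18]=1 (border 'e')
j=19 s[j]='d': π[19]=2 (border 'ed')
j=20 s[j]='b': k: 2→0; π[20]=0 (border '')
j=21 s[j]='c': π[21]=0 (border '')
j=22 s[j]='a': π[22]=0 (border '')
j=23 s[j]='b': π[23]=0 (border '')
j=24 s[j]='c': π[24]=0 (border '')
j=25 s[j]='d': π[25]=0 (border '')
j=26 s[j]='e': π[26]=1 (border 'e')
j=27 s[j]='e': k: 1→0; π[27]=1 (border 'e')
j=28 s[j]='b': k: 1→0; π[28]=0 (border '')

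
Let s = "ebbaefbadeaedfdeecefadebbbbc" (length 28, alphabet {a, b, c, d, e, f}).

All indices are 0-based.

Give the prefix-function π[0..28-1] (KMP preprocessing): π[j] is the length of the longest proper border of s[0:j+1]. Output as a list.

π[0] = 0
j=1 s[j]='b': π[1]=0 (border '')
j=2 s[j]='b': π[2]=0 (border '')
j=3 s[j]='a': π[3]=0 (border '')
j=4 s[j]='e': π[4]=1 (border 'e')
j=5 s[j]='f': k: 1→0; π[5]=0 (border '')
j=6 s[j]='b': π[6]=0 (border '')
j=7 s[j]='a': π[7]=0 (border '')
j=8 s[j]='d': π[8]=0 (border '')
j=9 s[j]='e': π[9]=1 (border 'e')
j=10 s[j]='a': k: 1→0; π[10]=0 (border '')
j=11 s[j]='e': π[11]=1 (border 'e')
j=12 s[j]='d': k: 1→0; π[12]=0 (border '')
j=13 s[j]='f': π[13]=0 (border '')
j=14 s[j]='d': π[14]=0 (border '')
j=15 s[j]='e': π[15]=1 (border 'e')
j=16 s[j]='e': k: 1→0; π[16]=1 (border 'e')
j=17 s[j]='c': k: 1→0; π[17]=0 (border '')
j=18 s[j]='e': π[18]=1 (border 'e')
j=19 s[j]='f': k: 1→0; π[19]=0 (border '')
j=20 s[j]='a': π[20]=0 (border '')
j=21 s[j]='d': π[21]=0 (border '')
j=22 s[j]='e': π[22]=1 (border 'e')
j=23 s[j]='b': π[23]=2 (border 'eb')
j=24 s[j]='b': π[24]=3 (border 'ebb')
j=25 s[j]='b': k: 3→0; π[25]=0 (border '')
j=26 s[j]='b': π[26]=0 (border '')
j=27 s[j]='c': π[27]=0 (border '')

[0, 0, 0, 0, 1, 0, 0, 0, 0, 1, 0, 1, 0, 0, 0, 1, 1, 0, 1, 0, 0, 0, 1, 2, 3, 0, 0, 0]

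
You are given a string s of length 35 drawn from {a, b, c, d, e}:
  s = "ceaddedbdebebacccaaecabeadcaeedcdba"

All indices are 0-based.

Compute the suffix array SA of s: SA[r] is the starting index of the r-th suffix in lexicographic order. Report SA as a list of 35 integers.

sorted suffixes:
  #0 SA[0]=34  'a'
  #1 SA[1]=17  'aaecabeadcaeedcdba'
  #2 SA[2]=21  'abeadcaeedcdba'
  #3 SA[3]=13  'acccaaecabeadcaeedcdba'
  #4 SA[4]=24  'adcaeedcdba'
  #5 SA[5]=2  'addedbdebebacccaaecabeadcaeedcdba'
  #6 SA[6]=18  'aecabeadcaeedcdba'
  #7 SA[7]=27  'aeedcdba'
  #8 SA[8]=33  'ba'
  #9 SA[9]=12  'bacccaaecabeadcaeedcdba'
  #10 SA[10]=7  'bdebebacccaaecabeadcaeedcdba'
  #11 SA[11]=22  'beadcaeedcdba'
  #12 SA[12]=10  'bebacccaaecabeadcaeedcdba'
  #13 SA[13]=16  'caaecabeadcaeedcdba'
  #14 SA[14]=20  'cabeadcaeedcdba'
  #15 SA[15]=26  'caeedcdba'
  #16 SA[16]=15  'ccaaecabeadcaeedcdba'
  #17 SA[17]=14  'cccaaecabeadcaeedcdba'
  #18 SA[18]=31  'cdba'
  #19 SA[19]=0  'ceaddedbdebebacccaaecabeadcaeedcdba'
  #20 SA[20]=32  'dba'
  #21 SA[21]=6  'dbdebebacccaaecabeadcaeedcdba'
  #22 SA[22]=25  'dcaeedcdba'
  #23 SA[23]=30  'dcdba'
  #24 SA[24]=3  'ddedbdebebacccaaecabeadcaeedcdba'
  #25 SA[25]=8  'debebacccaaecabeadcaeedcdba'
  #26 SA[26]=4  'dedbdebebacccaaecabeadcaeedcdba'
  #27 SA[27]=23  'eadcaeedcdba'
  #28 SA[28]=1  'eaddedbdebebacccaaecabeadcaeedcdba'
  #29 SA[29]=11  'ebacccaaecabeadcaeedcdba'
  #30 SA[30]=9  'ebebacccaaecabeadcaeedcdba'
  #31 SA[31]=19  'ecabeadcaeedcdba'
  #32 SA[32]=5  'edbdebebacccaaecabeadcaeedcdba'
  #33 SA[33]=29  'edcdba'
  #34 SA[34]=28  'eedcdba'

[34, 17, 21, 13, 24, 2, 18, 27, 33, 12, 7, 22, 10, 16, 20, 26, 15, 14, 31, 0, 32, 6, 25, 30, 3, 8, 4, 23, 1, 11, 9, 19, 5, 29, 28]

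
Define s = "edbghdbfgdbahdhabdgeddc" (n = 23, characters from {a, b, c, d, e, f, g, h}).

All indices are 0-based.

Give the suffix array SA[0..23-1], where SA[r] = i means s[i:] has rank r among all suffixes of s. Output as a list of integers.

[15, 11, 10, 16, 6, 2, 22, 9, 5, 1, 21, 20, 17, 13, 0, 19, 7, 8, 18, 3, 14, 4, 12]

rank→(start, suffix):
  0 → (15, 'abdgeddc')
  1 → (11, 'ahdhabdgeddc')
  2 → (10, 'bahdhabdgeddc')
  3 → (16, 'bdgeddc')
  4 → (6, 'bfgdbahdhabdgeddc')
  5 → (2, 'bghdbfgdbahdhabdgeddc')
  6 → (22, 'c')
  7 → (9, 'dbahdhabdgeddc')
  8 → (5, 'dbfgdbahdhabdgeddc')
  9 → (1, 'dbghdbfgdbahdhabdgeddc')
  10 → (21, 'dc')
  11 → (20, 'ddc')
  12 → (17, 'dgeddc')
  13 → (13, 'dhabdgeddc')
  14 → (0, 'edbghdbfgdbahdhabdgeddc')
  15 → (19, 'eddc')
  16 → (7, 'fgdbahdhabdgeddc')
  17 → (8, 'gdbahdhabdgeddc')
  18 → (18, 'geddc')
  19 → (3, 'ghdbfgdbahdhabdgeddc')
  20 → (14, 'habdgeddc')
  21 → (4, 'hdbfgdbahdhabdgeddc')
  22 → (12, 'hdhabdgeddc')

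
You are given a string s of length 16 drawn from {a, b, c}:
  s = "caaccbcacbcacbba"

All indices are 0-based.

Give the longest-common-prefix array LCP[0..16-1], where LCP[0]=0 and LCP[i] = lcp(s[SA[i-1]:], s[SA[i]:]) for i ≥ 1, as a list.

[0, 1, 1, 3, 2, 0, 1, 1, 5, 0, 2, 4, 1, 2, 6, 1]

rank→(start, suffix):
  0 → (15, 'a')
  1 → (1, 'aaccbcacbcacbba')
  2 → (11, 'acbba')
  3 → (7, 'acbcacbba')
  4 → (2, 'accbcacbcacbba')
  5 → (14, 'ba')
  6 → (13, 'bba')
  7 → (9, 'bcacbba')
  8 → (5, 'bcacbcacbba')
  9 → (0, 'caaccbcacbcacbba')
  10 → (10, 'cacbba')
  11 → (6, 'cacbcacbba')
  12 → (12, 'cbba')
  13 → (8, 'cbcacbba')
  14 → (4, 'cbcacbcacbba')
  15 → (3, 'ccbcacbcacbba')

SA = [15, 1, 11, 7, 2, 14, 13, 9, 5, 0, 10, 6, 12, 8, 4, 3]
[i] adj suffixes → lcp
  [1] 15/1 → 1 ('a')
  [2] 1/11 → 1 ('a')
  [3] 11/7 → 3 ('acb')
  [4] 7/2 → 2 ('ac')
  [5] 2/14 → 0 ('')
  [6] 14/13 → 1 ('b')
  [7] 13/9 → 1 ('b')
  [8] 9/5 → 5 ('bcacb')
  [9] 5/0 → 0 ('')
  [10] 0/10 → 2 ('ca')
  [11] 10/6 → 4 ('cacb')
  [12] 6/12 → 1 ('c')
  [13] 12/8 → 2 ('cb')
  [14] 8/4 → 6 ('cbcacb')
  [15] 4/3 → 1 ('c')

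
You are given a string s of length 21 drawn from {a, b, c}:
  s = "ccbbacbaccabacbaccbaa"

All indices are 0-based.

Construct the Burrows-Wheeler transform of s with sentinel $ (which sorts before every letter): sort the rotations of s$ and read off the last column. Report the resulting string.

aabcbbbbcbacccccaacaa$

rank  rotation                last
    0  $ccbbacbaccabacbaccbaa  a
    1  a$ccbbacbaccabacbaccba  a
    2  aa$ccbbacbaccabacbaccb  b
    3  abacbaccbaa$ccbbacbacc  c
    4  acbaccabacbaccbaa$ccbb  b
    5  acbaccbaa$ccbbacbaccab  b
    6  accabacbaccbaa$ccbbacb  b
    7  accbaa$ccbbacbaccabacb  b
    8  baa$ccbbacbaccabacbacc  c
    9  bacbaccabacbaccbaa$ccb  b
   10  bacbaccbaa$ccbbacbacca  a
   11  baccabacbaccbaa$ccbbac  c
   12  baccbaa$ccbbacbaccabac  c
   13  bbacbaccabacbaccbaa$cc  c
   14  cabacbaccbaa$ccbbacbac  c
   15  cbaa$ccbbacbaccabacbac  c
   16  cbaccabacbaccbaa$ccbba  a
   17  cbaccbaa$ccbbacbaccaba  a
   18  cbbacbaccabacbaccbaa$c  c
   19  ccabacbaccbaa$ccbbacba  a
   20  ccbaa$ccbbacbaccabacba  a
   21  ccbbacbaccabacbaccbaa$  $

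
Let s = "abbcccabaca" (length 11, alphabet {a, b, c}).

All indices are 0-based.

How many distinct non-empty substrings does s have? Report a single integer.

55

sorted suffixes:
  #0 SA[0]=10  'a'
  #1 SA[1]=6  'abaca'
  #2 SA[2]=0  'abbcccabaca'
  #3 SA[3]=8  'aca'
  #4 SA[4]=7  'baca'
  #5 SA[5]=1  'bbcccabaca'
  #6 SA[6]=2  'bcccabaca'
  #7 SA[7]=9  'ca'
  #8 SA[8]=5  'cabaca'
  #9 SA[9]=4  'ccabaca'
  #10 SA[10]=3  'cccabaca'

SA = [10, 6, 0, 8, 7, 1, 2, 9, 5, 4, 3]
i: (SA[i-1],SA[i]) lcp shared
  1: (10,6) 1 'a'
  2: (6,0) 2 'ab'
  3: (0,8) 1 'a'
  4: (8,7) 0 ''
  5: (7,1) 1 'b'
  6: (1,2) 1 'b'
  7: (2,9) 0 ''
  8: (9,5) 2 'ca'
  9: (5,4) 1 'c'
  10: (4,3) 2 'cc'

n(n+1)/2 = 11·12/2 = 66
Σ LCP = 0 + 1 + 2 + 1 + 0 + 1 + 1 + 0 + 2 + 1 + 2 = 11
distinct = 66 − 11 = 55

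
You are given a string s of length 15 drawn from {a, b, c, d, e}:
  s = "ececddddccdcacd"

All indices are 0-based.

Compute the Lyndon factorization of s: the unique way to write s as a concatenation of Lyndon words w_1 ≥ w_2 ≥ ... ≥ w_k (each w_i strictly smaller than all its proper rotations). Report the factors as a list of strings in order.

["e", "ce", "cdddd", "ccd", "c", "acd"]

emit factor 1: 'e' (i=0, period=1)
emit factor 2: 'ce' (i=1, period=2)
emit factor 3: 'cdddd' (i=3, period=5)
emit factor 4: 'ccd' (i=8, period=3)
emit factor 5: 'c' (i=11, period=1)
emit factor 6: 'acd' (i=12, period=3)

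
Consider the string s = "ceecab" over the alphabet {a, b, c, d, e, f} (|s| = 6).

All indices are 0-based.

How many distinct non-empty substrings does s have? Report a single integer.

rank | idx | suffix
   0 |   4 | ab
   1 |   5 | b
   2 |   3 | cab
   3 |   0 | ceecab
   4 |   2 | ecab
   5 |   1 | eecab

SA = [4, 5, 3, 0, 2, 1]
rank  pair      lcp
   1  s[4:],s[5:]  0  ''
   2  s[5:],s[3:]  0  ''
   3  s[3:],s[0:]  1  'c'
   4  s[0:],s[2:]  0  ''
   5  s[2:],s[1:]  1  'e'

n(n+1)/2 = 6·7/2 = 21
Σ LCP = 0 + 0 + 0 + 1 + 0 + 1 = 2
distinct = 21 − 2 = 19

19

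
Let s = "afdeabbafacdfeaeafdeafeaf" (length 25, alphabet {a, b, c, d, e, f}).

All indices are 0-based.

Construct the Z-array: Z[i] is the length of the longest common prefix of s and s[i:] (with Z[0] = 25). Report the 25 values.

Z[0]=25
i=1: fresh scan; Z[1]=0
i=2: fresh scan; Z[2]=0
i=3: fresh scan; Z[3]=0
i=4: fresh scan; Z[4]=1 extend→box=[4,5)
i=5: fresh scan; Z[5]=0
i=6: fresh scan; Z[6]=0
i=7: fresh scan; Z[7]=2 extend→box=[7,9)
i=8: min(r-i=1, Z[1]=0)=0; Z[8]=0
i=9: fresh scan; Z[9]=1 extend→box=[9,10)
i=10: fresh scan; Z[10]=0
i=11: fresh scan; Z[11]=0
i=12: fresh scan; Z[12]=0
i=13: fresh scan; Z[13]=0
i=14: fresh scan; Z[14]=1 extend→box=[14,15)
i=15: fresh scan; Z[15]=0
i=16: fresh scan; Z[16]=5 extend→box=[16,21)
i=17: min(r-i=4, Z[1]=0)=0; Z[17]=0
i=18: min(r-i=3, Z[2]=0)=0; Z[18]=0
i=19: min(r-i=2, Z[3]=0)=0; Z[19]=0
i=20: min(r-i=1, Z[4]=1)=1; Z[20]=2 extend→box=[20,22)
i=21: min(r-i=1, Z[1]=0)=0; Z[21]=0
i=22: fresh scan; Z[22]=0
i=23: fresh scan; Z[23]=2 extend→box=[23,25)
i=24: min(r-i=1, Z[1]=0)=0; Z[24]=0

[25, 0, 0, 0, 1, 0, 0, 2, 0, 1, 0, 0, 0, 0, 1, 0, 5, 0, 0, 0, 2, 0, 0, 2, 0]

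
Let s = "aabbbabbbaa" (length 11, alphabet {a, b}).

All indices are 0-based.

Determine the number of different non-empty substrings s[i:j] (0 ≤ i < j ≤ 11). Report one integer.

rank | idx | suffix
   0 |  10 | a
   1 |   9 | aa
   2 |   0 | aabbbabbbaa
   3 |   5 | abbbaa
   4 |   1 | abbbabbbaa
   5 |   8 | baa
   6 |   4 | babbbaa
   7 |   7 | bbaa
   8 |   3 | bbabbbaa
   9 |   6 | bbbaa
  10 |   2 | bbbabbbaa

SA = [10, 9, 0, 5, 1, 8, 4, 7, 3, 6, 2]
[i] adj suffixes → lcp
  [1] 10/9 → 1 ('a')
  [2] 9/0 → 2 ('aa')
  [3] 0/5 → 1 ('a')
  [4] 5/1 → 5 ('abbba')
  [5] 1/8 → 0 ('')
  [6] 8/4 → 2 ('ba')
  [7] 4/7 → 1 ('b')
  [8] 7/3 → 3 ('bba')
  [9] 3/6 → 2 ('bb')
  [10] 6/2 → 4 ('bbba')

n(n+1)/2 = 11·12/2 = 66
Σ LCP = 0 + 1 + 2 + 1 + 5 + 0 + 2 + 1 + 3 + 2 + 4 = 21
distinct = 66 − 21 = 45

45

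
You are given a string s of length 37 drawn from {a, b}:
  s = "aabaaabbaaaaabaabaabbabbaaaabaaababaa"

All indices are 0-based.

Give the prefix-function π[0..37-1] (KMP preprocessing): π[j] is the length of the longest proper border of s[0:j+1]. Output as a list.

π[0] = 0
j=1 s[j]='a': π[1]=1 (border 'a')
j=2 s[j]='b': k: 1→0; π[2]=0 (border '')
j=3 s[j]='a': π[3]=1 (border 'a')
j=4 s[j]='a': π[4]=2 (border 'aa')
j=5 s[j]='a': k: 2→1; π[5]=2 (border 'aa')
j=6 s[j]='b': π[6]=3 (border 'aab')
j=7 s[j]='b': k: 3→0; π[7]=0 (border '')
j=8 s[j]='a': π[8]=1 (border 'a')
j=9 s[j]='a': π[9]=2 (border 'aa')
j=10 s[j]='a': k: 2→1; π[10]=2 (border 'aa')
j=11 s[j]='a': k: 2→1; π[11]=2 (border 'aa')
j=12 s[j]='a': k: 2→1; π[12]=2 (border 'aa')
j=13 s[j]='b': π[13]=3 (border 'aab')
j=14 s[j]='a': π[14]=4 (border 'aaba')
j=15 s[j]='a': π[15]=5 (border 'aabaa')
j=16 s[j]='b': k: 5→2; π[16]=3 (border 'aab')
j=17 s[j]='a': π[17]=4 (border 'aaba')
j=18 s[j]='a': π[18]=5 (border 'aabaa')
j=19 s[j]='b': k: 5→2; π[19]=3 (border 'aab')
j=20 s[j]='b': k: 3→0; π[20]=0 (border '')
j=21 s[j]='a': π[21]=1 (border 'a')
j=22 s[j]='b': k: 1→0; π[22]=0 (border '')
j=23 s[j]='b': π[23]=0 (border '')
j=24 s[j]='a': π[24]=1 (border 'a')
j=25 s[j]='a': π[25]=2 (border 'aa')
j=26 s[j]='a': k: 2→1; π[26]=2 (border 'aa')
j=27 s[j]='a': k: 2→1; π[27]=2 (border 'aa')
j=28 s[j]='b': π[28]=3 (border 'aab')
j=29 s[j]='a': π[29]=4 (border 'aaba')
j=30 s[j]='a': π[30]=5 (border 'aabaa')
j=31 s[j]='a': π[31]=6 (border 'aabaaa')
j=32 s[j]='b': π[32]=7 (border 'aabaaab')
j=33 s[j]='a': k: 7→3; π[33]=4 (border 'aaba')
j=34 s[j]='b': k: 4→1→0; π[34]=0 (border '')
j=35 s[j]='a': π[35]=1 (border 'a')
j=36 s[j]='a': π[36]=2 (border 'aa')

[0, 1, 0, 1, 2, 2, 3, 0, 1, 2, 2, 2, 2, 3, 4, 5, 3, 4, 5, 3, 0, 1, 0, 0, 1, 2, 2, 2, 3, 4, 5, 6, 7, 4, 0, 1, 2]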